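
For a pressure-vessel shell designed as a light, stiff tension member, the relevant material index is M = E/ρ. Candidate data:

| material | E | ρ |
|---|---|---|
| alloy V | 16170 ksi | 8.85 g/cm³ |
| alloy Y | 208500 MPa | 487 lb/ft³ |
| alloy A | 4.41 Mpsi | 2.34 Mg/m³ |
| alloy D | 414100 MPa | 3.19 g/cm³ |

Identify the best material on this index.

Putting every candidate on a common basis:
  alloy V: E = 111.5 GPa, ρ = 8850 kg/m³
  alloy Y: E = 208.5 GPa, ρ = 7801 kg/m³
  alloy A: E = 30.41 GPa, ρ = 2340 kg/m³
  alloy D: E = 414.1 GPa, ρ = 3190 kg/m³
  alloy D: M = 130 MN·m/kg
  alloy Y: M = 26.7 MN·m/kg
  alloy A: M = 13.0 MN·m/kg
  alloy V: M = 12.6 MN·m/kg
Alloy D has the largest M.

alloy D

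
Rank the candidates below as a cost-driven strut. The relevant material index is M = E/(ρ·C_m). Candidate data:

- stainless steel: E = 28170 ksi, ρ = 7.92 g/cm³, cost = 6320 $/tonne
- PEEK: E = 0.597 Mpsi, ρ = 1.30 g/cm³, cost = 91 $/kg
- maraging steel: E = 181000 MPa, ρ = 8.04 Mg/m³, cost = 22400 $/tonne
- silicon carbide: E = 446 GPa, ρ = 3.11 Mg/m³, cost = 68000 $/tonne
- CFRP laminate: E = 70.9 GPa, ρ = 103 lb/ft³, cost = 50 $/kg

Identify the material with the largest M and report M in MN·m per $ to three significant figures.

Putting every candidate on a common basis:
  stainless steel: E = 194.2 GPa, ρ = 7920 kg/m³, cost = 6.320 $/kg
  PEEK: E = 4.116 GPa, ρ = 1300 kg/m³, cost = 91.00 $/kg
  maraging steel: E = 181.0 GPa, ρ = 8040 kg/m³, cost = 22.40 $/kg
  silicon carbide: E = 446.0 GPa, ρ = 3110 kg/m³, cost = 68.00 $/kg
  CFRP laminate: E = 70.90 GPa, ρ = 1650 kg/m³, cost = 50.00 $/kg
  stainless steel: M = 3.88 MN·m per $
  silicon carbide: M = 2.11 MN·m per $
  maraging steel: M = 1.01 MN·m per $
  CFRP laminate: M = 0.859 MN·m per $
  PEEK: M = 0.0348 MN·m per $
Stainless steel has the largest M.

stainless steel, M = 3.88 MN·m per $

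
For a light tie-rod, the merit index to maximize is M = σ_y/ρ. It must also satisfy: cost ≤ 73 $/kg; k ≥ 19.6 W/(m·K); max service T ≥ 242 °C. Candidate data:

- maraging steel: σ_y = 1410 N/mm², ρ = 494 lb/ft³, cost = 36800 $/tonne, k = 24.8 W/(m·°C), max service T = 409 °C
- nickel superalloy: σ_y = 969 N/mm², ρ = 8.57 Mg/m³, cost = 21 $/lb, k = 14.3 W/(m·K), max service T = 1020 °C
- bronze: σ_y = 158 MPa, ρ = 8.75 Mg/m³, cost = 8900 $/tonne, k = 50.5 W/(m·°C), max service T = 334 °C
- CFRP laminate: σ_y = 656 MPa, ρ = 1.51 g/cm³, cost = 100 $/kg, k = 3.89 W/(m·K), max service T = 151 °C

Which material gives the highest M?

Screen on constraints: cost ≤ 73 $/kg; k ≥ 19.6 W/(m·K); max service T ≥ 242 °C. Survivors: maraging steel, bronze.
Convert each candidate to consistent units, then evaluate M:
  maraging steel: σ_y = 1410 MPa, ρ = 7913 kg/m³
  bronze: σ_y = 158.0 MPa, ρ = 8750 kg/m³
  maraging steel: M = 178 kN·m/kg
  bronze: M = 18.1 kN·m/kg
Maraging steel ranks first.

maraging steel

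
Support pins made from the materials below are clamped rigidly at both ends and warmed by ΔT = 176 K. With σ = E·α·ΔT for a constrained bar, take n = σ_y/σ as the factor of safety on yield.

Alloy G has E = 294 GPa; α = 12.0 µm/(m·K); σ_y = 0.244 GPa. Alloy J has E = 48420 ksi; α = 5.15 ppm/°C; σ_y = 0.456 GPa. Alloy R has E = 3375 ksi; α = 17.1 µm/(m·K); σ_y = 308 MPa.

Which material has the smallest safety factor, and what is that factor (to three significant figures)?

In consistent units (E in GPa, α in ×10⁻⁶/K, σ_y in MPa):
  alloy G: E = 294.0, α = 12.0, σ_y = 244.0 → σ = 621 MPa, n = 0.393
  alloy J: E = 333.8, α = 5.15, σ_y = 456.0 → σ = 303 MPa, n = 1.51
  alloy R: E = 23.27, α = 17.1, σ_y = 308.0 → σ = 70.0 MPa, n = 4.40
The minimum is alloy G at n = 0.393.

alloy G, n = 0.393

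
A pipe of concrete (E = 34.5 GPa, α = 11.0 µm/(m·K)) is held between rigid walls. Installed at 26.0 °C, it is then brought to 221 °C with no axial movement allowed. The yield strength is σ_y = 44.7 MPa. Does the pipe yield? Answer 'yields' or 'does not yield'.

yields

ΔT = 195.0 K. Constrained thermal stress σ = E·α·ΔT = 34.50×10³ MPa × 11.0×10⁻⁶ × 195.0 = 74.0 MPa (compressive).
Compare to σ_y = 44.7 MPa: σ ≥ σ_y, so it yields.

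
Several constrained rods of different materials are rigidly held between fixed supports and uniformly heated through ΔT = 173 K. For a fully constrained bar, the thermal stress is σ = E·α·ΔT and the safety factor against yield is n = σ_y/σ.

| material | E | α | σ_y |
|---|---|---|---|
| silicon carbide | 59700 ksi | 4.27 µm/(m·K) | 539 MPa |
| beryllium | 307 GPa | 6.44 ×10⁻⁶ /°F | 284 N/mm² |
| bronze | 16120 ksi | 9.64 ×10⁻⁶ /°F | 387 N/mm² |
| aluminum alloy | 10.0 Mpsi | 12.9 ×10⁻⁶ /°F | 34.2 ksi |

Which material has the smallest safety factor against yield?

beryllium

Converting E to GPa, α to ×10⁻⁶/K, σ_y to MPa, then σ and n for each:
  silicon carbide: E = 411.6, α = 4.27, σ_y = 539.0 → σ = 304 MPa, n = 1.77
  beryllium: E = 307.0, α = 11.6, σ_y = 284.0 → σ = 616 MPa, n = 0.461
  bronze: E = 111.1, α = 17.4, σ_y = 387.0 → σ = 334 MPa, n = 1.16
  aluminum alloy: E = 68.95, α = 23.2, σ_y = 235.8 → σ = 277 MPa, n = 0.851
Beryllium has the lowest safety factor, n = 0.461.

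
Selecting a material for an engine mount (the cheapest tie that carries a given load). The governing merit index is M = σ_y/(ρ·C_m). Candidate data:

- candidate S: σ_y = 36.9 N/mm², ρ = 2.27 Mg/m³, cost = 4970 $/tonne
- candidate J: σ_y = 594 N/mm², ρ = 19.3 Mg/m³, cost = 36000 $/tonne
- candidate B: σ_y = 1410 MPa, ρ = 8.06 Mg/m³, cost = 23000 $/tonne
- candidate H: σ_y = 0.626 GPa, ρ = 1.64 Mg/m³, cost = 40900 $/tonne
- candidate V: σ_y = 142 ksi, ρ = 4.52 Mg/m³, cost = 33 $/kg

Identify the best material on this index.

Convert each candidate to consistent units, then evaluate M:
  candidate S: σ_y = 36.90 MPa, ρ = 2270 kg/m³, cost = 4.970 $/kg
  candidate J: σ_y = 594.0 MPa, ρ = 19300 kg/m³, cost = 36.00 $/kg
  candidate B: σ_y = 1410 MPa, ρ = 8060 kg/m³, cost = 23.00 $/kg
  candidate H: σ_y = 626.0 MPa, ρ = 1640 kg/m³, cost = 40.90 $/kg
  candidate V: σ_y = 979.1 MPa, ρ = 4520 kg/m³, cost = 33.00 $/kg
  candidate H: M = 9.33 kN·m per $
  candidate B: M = 7.61 kN·m per $
  candidate V: M = 6.56 kN·m per $
  candidate S: M = 3.27 kN·m per $
  candidate J: M = 0.855 kN·m per $
The maximum is for candidate H.

candidate H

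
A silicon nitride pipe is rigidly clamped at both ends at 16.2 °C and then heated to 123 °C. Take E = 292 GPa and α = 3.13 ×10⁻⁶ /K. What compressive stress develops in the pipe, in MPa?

ΔT = 106.8 K. Constrained thermal stress σ = E·α·ΔT = 292.0×10³ MPa × 3.13×10⁻⁶ × 106.8 = 97.6 MPa (compressive).

97.6 MPa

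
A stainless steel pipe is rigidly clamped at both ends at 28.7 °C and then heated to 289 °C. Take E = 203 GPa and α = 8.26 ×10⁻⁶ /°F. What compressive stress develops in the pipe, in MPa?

786 MPa

α = 8.26×10⁻⁶/°F × 9/5 = 14.9×10⁻⁶/K.
ΔT = 260.3 K. Constrained thermal stress σ = E·α·ΔT = 203.0×10³ MPa × 14.9×10⁻⁶ × 260.3 = 786 MPa (compressive).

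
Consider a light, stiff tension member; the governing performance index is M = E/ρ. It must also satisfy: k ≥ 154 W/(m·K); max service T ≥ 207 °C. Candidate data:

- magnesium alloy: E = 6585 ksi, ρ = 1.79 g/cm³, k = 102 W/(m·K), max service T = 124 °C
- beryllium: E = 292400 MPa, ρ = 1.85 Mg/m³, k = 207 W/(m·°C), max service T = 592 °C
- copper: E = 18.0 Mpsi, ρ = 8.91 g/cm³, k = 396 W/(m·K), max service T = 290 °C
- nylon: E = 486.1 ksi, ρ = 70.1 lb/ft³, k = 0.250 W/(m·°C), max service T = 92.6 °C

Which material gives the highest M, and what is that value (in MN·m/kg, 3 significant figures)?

beryllium, M = 158 MN·m/kg

Screen on constraints: k ≥ 154 W/(m·K); max service T ≥ 207 °C. Survivors: beryllium, copper.
Putting every candidate on a common basis:
  beryllium: E = 292.4 GPa, ρ = 1850 kg/m³
  copper: E = 124.1 GPa, ρ = 8910 kg/m³
  beryllium: M = 158 MN·m/kg
  copper: M = 13.9 MN·m/kg
Beryllium ranks first.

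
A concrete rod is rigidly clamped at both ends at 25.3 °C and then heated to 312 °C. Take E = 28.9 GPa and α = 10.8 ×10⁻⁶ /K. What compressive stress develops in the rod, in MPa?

89.5 MPa

ΔT = 286.7 K. Constrained thermal stress σ = E·α·ΔT = 28.90×10³ MPa × 10.8×10⁻⁶ × 286.7 = 89.5 MPa (compressive).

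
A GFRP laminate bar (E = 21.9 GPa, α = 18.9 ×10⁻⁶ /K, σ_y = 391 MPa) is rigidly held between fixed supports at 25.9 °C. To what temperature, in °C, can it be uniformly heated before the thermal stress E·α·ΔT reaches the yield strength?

E·α·ΔT = 391.0 MPa ⇒ ΔT = 391.0 / (21.90×10³ × 18.9×10⁻⁶) = 944.6 K.
T = 25.9 + 944.6 = 970.5 °C.

971 °C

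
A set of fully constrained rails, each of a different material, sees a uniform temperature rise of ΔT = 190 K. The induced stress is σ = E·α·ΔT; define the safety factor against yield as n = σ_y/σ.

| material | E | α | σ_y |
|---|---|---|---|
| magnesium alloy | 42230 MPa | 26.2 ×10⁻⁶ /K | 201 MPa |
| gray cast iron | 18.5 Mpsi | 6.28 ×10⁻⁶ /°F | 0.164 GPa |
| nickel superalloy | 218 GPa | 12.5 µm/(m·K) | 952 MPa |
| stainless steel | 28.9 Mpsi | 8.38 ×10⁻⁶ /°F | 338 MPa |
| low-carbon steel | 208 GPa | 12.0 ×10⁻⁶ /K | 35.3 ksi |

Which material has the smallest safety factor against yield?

Converting E to GPa, α to ×10⁻⁶/K, σ_y to MPa, then σ and n for each:
  magnesium alloy: E = 42.23, α = 26.2, σ_y = 201.0 → σ = 210 MPa, n = 0.956
  gray cast iron: E = 127.6, α = 11.3, σ_y = 164.0 → σ = 274 MPa, n = 0.599
  nickel superalloy: E = 218.0, α = 12.5, σ_y = 952.0 → σ = 518 MPa, n = 1.84
  stainless steel: E = 199.3, α = 15.1, σ_y = 338.0 → σ = 571 MPa, n = 0.592
  low-carbon steel: E = 208.0, α = 12.0, σ_y = 243.4 → σ = 474 MPa, n = 0.513
Low-carbon steel has the lowest safety factor, n = 0.513.

low-carbon steel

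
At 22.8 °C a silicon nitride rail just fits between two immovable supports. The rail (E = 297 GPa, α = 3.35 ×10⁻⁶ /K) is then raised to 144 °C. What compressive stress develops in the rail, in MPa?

ΔT = 121.2 K. Constrained thermal stress σ = E·α·ΔT = 297.0×10³ MPa × 3.35×10⁻⁶ × 121.2 = 121 MPa (compressive).

121 MPa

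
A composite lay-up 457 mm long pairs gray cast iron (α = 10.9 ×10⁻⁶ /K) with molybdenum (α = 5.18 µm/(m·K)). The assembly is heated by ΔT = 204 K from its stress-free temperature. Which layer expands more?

gray cast iron

α(gray cast iron) = 10.9×10⁻⁶/K vs α(molybdenum) = 5.18×10⁻⁶/K.
Higher α expands more for the same ΔT: gray cast iron.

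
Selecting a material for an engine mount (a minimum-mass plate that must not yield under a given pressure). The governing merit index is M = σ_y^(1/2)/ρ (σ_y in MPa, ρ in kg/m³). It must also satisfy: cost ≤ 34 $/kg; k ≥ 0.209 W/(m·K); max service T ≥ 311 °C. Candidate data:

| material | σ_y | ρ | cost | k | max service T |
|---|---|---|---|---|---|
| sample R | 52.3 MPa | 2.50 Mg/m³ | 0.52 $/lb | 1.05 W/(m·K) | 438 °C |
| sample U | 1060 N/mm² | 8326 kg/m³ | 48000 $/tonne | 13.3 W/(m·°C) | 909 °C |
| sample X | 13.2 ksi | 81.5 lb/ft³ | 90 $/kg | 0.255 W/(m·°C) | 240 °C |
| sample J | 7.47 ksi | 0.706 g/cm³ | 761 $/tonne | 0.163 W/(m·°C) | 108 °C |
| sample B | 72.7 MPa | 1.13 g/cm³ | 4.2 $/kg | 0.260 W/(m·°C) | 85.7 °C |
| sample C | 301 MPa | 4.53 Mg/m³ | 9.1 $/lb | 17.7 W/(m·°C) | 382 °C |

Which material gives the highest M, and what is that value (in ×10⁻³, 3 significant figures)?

Screen on constraints: cost ≤ 34 $/kg; k ≥ 0.209 W/(m·K); max service T ≥ 311 °C. Survivors: sample R, sample C.
Normalizing units and computing the index:
  sample R: σ_y = 52.30 MPa, ρ = 2500 kg/m³
  sample C: σ_y = 301.0 MPa, ρ = 4530 kg/m³
  sample C: M = 3.83×10⁻³
  sample R: M = 2.89×10⁻³
Sample C has the largest M.

sample C, M = 3.83×10⁻³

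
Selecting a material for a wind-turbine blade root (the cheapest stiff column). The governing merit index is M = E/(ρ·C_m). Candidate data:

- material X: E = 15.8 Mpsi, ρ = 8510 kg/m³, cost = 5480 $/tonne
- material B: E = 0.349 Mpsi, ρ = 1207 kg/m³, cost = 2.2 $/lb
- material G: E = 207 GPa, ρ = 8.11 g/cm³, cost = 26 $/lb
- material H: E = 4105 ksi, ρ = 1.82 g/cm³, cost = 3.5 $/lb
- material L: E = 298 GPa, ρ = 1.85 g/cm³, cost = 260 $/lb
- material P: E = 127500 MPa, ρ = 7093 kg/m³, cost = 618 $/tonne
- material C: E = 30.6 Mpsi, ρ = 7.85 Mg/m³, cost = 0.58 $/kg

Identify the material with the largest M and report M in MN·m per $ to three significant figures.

Convert each candidate to consistent units, then evaluate M:
  material X: E = 108.9 GPa, ρ = 8510 kg/m³, cost = 5.480 $/kg
  material B: E = 2.406 GPa, ρ = 1207 kg/m³, cost = 4.850 $/kg
  material G: E = 207.0 GPa, ρ = 8110 kg/m³, cost = 57.32 $/kg
  material H: E = 28.30 GPa, ρ = 1820 kg/m³, cost = 7.716 $/kg
  material L: E = 298.0 GPa, ρ = 1850 kg/m³, cost = 573.2 $/kg
  material P: E = 127.5 GPa, ρ = 7093 kg/m³, cost = 0.6180 $/kg
  material C: E = 211.0 GPa, ρ = 7850 kg/m³, cost = 0.5800 $/kg
  material C: M = 46.3 MN·m per $
  material P: M = 29.1 MN·m per $
  material X: M = 2.34 MN·m per $
  material H: M = 2.02 MN·m per $
  material G: M = 0.445 MN·m per $
  material B: M = 0.411 MN·m per $
  material L: M = 0.281 MN·m per $
Material C has the largest M.

material C, M = 46.3 MN·m per $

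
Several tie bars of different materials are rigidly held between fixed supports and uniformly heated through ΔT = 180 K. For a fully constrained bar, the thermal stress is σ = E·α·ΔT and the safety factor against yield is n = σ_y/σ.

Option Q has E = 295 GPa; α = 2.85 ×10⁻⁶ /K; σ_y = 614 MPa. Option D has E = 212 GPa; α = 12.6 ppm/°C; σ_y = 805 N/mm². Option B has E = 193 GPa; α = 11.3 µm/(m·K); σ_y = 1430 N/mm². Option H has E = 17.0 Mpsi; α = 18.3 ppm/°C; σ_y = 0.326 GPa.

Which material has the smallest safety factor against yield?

option H

With everything in SI (GPa, ×10⁻⁶/K, MPa):
  option Q: E = 295.0, α = 2.85, σ_y = 614.0 → σ = 151 MPa, n = 4.06
  option D: E = 212.0, α = 12.6, σ_y = 805.0 → σ = 481 MPa, n = 1.67
  option B: E = 193.0, α = 11.3, σ_y = 1430 → σ = 393 MPa, n = 3.64
  option H: E = 117.2, α = 18.3, σ_y = 326.0 → σ = 386 MPa, n = 0.844
The minimum is option H at n = 0.844.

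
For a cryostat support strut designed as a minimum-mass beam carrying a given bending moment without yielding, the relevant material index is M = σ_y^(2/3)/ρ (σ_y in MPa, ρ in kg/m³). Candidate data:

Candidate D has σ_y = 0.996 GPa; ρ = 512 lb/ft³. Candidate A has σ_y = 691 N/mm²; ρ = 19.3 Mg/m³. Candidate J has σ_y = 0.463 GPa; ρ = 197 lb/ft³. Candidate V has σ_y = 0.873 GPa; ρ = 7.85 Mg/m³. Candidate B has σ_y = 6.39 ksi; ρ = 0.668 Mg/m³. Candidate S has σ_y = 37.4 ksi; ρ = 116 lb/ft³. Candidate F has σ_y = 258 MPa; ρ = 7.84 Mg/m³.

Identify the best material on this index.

candidate S

After converting to SI:
  candidate D: σ_y = 996.0 MPa, ρ = 8201 kg/m³
  candidate A: σ_y = 691.0 MPa, ρ = 19300 kg/m³
  candidate J: σ_y = 463.0 MPa, ρ = 3156 kg/m³
  candidate V: σ_y = 873.0 MPa, ρ = 7850 kg/m³
  candidate B: σ_y = 44.06 MPa, ρ = 668.0 kg/m³
  candidate S: σ_y = 257.9 MPa, ρ = 1858 kg/m³
  candidate F: σ_y = 258.0 MPa, ρ = 7840 kg/m³
  candidate S: M = 21.8×10⁻³
  candidate J: M = 19.0×10⁻³
  candidate B: M = 18.7×10⁻³
  candidate D: M = 12.2×10⁻³
  candidate V: M = 11.6×10⁻³
  candidate F: M = 5.17×10⁻³
  candidate A: M = 4.05×10⁻³
The maximum is for candidate S.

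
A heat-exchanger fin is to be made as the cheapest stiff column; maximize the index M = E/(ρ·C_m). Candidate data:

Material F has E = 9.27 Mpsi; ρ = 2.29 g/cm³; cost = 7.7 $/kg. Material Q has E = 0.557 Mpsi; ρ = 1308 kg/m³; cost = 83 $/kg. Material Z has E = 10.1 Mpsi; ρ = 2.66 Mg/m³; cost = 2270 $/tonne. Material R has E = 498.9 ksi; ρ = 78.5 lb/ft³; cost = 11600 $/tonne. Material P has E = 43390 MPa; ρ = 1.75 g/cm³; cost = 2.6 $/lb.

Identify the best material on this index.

Convert each candidate to consistent units, then evaluate M:
  material F: E = 63.91 GPa, ρ = 2290 kg/m³, cost = 7.700 $/kg
  material Q: E = 3.840 GPa, ρ = 1308 kg/m³, cost = 83.00 $/kg
  material Z: E = 69.64 GPa, ρ = 2660 kg/m³, cost = 2.270 $/kg
  material R: E = 3.440 GPa, ρ = 1257 kg/m³, cost = 11.60 $/kg
  material P: E = 43.39 GPa, ρ = 1750 kg/m³, cost = 5.732 $/kg
  material Z: M = 11.5 MN·m per $
  material P: M = 4.33 MN·m per $
  material F: M = 3.62 MN·m per $
  material R: M = 0.236 MN·m per $
  material Q: M = 0.0354 MN·m per $
Material Z has the largest M.

material Z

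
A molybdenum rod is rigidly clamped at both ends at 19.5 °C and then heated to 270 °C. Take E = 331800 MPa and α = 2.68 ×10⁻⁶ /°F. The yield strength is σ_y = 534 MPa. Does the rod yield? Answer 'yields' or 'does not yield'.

does not yield

E = 331800 MPa = 331.8 GPa.
α = 2.68×10⁻⁶/°F × 9/5 = 4.82×10⁻⁶/K.
ΔT = 250.5 K. Constrained thermal stress σ = E·α·ΔT = 331.8×10³ MPa × 4.82×10⁻⁶ × 250.5 = 401 MPa (compressive).
Compare to σ_y = 534 MPa: σ < σ_y, so it does not yield.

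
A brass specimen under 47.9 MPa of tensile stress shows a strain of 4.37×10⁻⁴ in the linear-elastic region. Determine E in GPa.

110 GPa

E = σ/ε = 47.9 MPa / 4.37×10⁻⁴ = 109600 MPa = 110 GPa.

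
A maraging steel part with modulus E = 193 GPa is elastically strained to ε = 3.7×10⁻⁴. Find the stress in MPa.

σ = E·ε = 193000 MPa × 3.7×10⁻⁴ = 71.4 MPa.

71.4 MPa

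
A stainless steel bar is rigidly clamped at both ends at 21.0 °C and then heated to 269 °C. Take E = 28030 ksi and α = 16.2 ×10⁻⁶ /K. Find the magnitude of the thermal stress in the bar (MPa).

E = 28030 ksi = 193.3 GPa.
ΔT = 248.0 K. Constrained thermal stress σ = E·α·ΔT = 193.3×10³ MPa × 16.2×10⁻⁶ × 248.0 = 776 MPa (compressive).

776 MPa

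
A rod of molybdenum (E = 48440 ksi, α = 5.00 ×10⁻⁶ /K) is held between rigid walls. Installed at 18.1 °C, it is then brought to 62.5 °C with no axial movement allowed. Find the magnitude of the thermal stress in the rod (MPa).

E = 48440 ksi = 334.0 GPa.
ΔT = 44.40 K. Constrained thermal stress σ = E·α·ΔT = 334.0×10³ MPa × 5.00×10⁻⁶ × 44.40 = 74.1 MPa (compressive).

74.1 MPa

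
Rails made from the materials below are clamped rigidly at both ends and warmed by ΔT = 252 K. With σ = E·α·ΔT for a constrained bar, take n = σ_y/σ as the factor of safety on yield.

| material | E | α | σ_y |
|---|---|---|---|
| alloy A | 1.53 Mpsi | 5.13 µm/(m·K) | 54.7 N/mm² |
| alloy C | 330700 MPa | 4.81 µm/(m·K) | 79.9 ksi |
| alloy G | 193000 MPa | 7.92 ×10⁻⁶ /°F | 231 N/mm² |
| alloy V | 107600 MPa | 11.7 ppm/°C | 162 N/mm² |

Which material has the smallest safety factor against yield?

alloy G

In consistent units (E in GPa, α in ×10⁻⁶/K, σ_y in MPa):
  alloy A: E = 10.55, α = 5.13, σ_y = 54.70 → σ = 13.6 MPa, n = 4.01
  alloy C: E = 330.7, α = 4.81, σ_y = 550.9 → σ = 401 MPa, n = 1.37
  alloy G: E = 193.0, α = 14.3, σ_y = 231.0 → σ = 693 MPa, n = 0.333
  alloy V: E = 107.6, α = 11.7, σ_y = 162.0 → σ = 317 MPa, n = 0.511
Alloy G has the lowest safety factor, n = 0.333.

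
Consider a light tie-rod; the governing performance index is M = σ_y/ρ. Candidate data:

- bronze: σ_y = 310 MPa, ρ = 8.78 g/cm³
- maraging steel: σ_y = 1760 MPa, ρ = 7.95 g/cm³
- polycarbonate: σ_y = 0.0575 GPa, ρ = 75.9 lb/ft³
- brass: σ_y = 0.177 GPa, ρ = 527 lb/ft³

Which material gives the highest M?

In SI units:
  bronze: σ_y = 310.0 MPa, ρ = 8780 kg/m³
  maraging steel: σ_y = 1760 MPa, ρ = 7950 kg/m³
  polycarbonate: σ_y = 57.50 MPa, ρ = 1216 kg/m³
  brass: σ_y = 177.0 MPa, ρ = 8442 kg/m³
  maraging steel: M = 221 kN·m/kg
  polycarbonate: M = 47.3 kN·m/kg
  bronze: M = 35.3 kN·m/kg
  brass: M = 21.0 kN·m/kg
The maximum is for maraging steel.

maraging steel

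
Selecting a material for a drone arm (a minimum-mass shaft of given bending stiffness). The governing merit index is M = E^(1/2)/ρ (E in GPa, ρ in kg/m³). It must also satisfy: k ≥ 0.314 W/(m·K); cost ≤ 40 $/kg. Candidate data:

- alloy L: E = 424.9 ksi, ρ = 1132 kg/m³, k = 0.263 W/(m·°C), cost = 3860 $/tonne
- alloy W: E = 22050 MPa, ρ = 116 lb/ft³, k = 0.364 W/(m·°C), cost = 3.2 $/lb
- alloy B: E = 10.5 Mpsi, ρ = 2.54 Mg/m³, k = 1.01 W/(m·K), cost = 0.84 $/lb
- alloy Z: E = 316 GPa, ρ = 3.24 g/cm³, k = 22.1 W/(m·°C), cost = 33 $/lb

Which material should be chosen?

alloy B

Screen on constraints: k ≥ 0.314 W/(m·K); cost ≤ 40 $/kg. Survivors: alloy W, alloy B.
After converting to SI:
  alloy W: E = 22.05 GPa, ρ = 1858 kg/m³
  alloy B: E = 72.39 GPa, ρ = 2540 kg/m³
  alloy B: M = 3.35×10⁻³
  alloy W: M = 2.53×10⁻³
The maximum is for alloy B.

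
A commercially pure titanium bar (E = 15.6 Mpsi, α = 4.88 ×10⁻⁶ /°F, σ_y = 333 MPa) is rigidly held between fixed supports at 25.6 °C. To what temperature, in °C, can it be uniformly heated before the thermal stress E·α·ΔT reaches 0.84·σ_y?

322 °C

E = 15.6 Mpsi = 107.6 GPa.
α = 4.88×10⁻⁶/°F × 9/5 = 8.78×10⁻⁶/K.
E·α·ΔT = 279.7 MPa ⇒ ΔT = 279.7 / (107.6×10³ × 8.78×10⁻⁶) = 296.1 K.
T = 25.6 + 296.1 = 321.7 °C.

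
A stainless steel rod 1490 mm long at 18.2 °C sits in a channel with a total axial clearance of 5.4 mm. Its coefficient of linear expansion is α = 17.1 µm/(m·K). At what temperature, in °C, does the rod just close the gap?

230 °C

α·L₀·ΔT = 5.4 mm ⇒ ΔT = 5.4 / (17.1×10⁻⁶ × 1490.0) = 211.9 K.
T = 18.2 + 211.9 = 230.1 °C.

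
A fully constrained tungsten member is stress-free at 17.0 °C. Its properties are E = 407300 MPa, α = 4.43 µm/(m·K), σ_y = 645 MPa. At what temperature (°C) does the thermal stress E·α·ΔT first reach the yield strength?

374 °C

E = 407300 MPa = 407.3 GPa.
E·α·ΔT = 645.0 MPa ⇒ ΔT = 645.0 / (407.3×10³ × 4.43×10⁻⁶) = 357.5 K.
T = 17.0 + 357.5 = 374.5 °C.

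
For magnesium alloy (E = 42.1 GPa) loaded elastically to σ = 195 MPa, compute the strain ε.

ε = σ/E = 195 / 42100 = 4.63×10⁻³.

4.63×10⁻³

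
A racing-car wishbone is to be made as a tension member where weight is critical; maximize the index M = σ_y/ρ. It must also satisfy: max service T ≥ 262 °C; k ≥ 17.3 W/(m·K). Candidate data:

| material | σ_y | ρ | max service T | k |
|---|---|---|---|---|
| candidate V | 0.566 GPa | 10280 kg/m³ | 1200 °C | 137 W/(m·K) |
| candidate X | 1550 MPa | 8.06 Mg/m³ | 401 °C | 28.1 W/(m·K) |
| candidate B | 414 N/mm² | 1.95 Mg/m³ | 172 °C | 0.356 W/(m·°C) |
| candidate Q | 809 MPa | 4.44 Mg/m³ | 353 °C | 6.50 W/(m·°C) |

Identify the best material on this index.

Screen on constraints: max service T ≥ 262 °C; k ≥ 17.3 W/(m·K). Survivors: candidate V, candidate X.
In SI units:
  candidate V: σ_y = 566.0 MPa, ρ = 10280 kg/m³
  candidate X: σ_y = 1550 MPa, ρ = 8060 kg/m³
  candidate X: M = 192 kN·m/kg
  candidate V: M = 55.1 kN·m/kg
Candidate X ranks first.

candidate X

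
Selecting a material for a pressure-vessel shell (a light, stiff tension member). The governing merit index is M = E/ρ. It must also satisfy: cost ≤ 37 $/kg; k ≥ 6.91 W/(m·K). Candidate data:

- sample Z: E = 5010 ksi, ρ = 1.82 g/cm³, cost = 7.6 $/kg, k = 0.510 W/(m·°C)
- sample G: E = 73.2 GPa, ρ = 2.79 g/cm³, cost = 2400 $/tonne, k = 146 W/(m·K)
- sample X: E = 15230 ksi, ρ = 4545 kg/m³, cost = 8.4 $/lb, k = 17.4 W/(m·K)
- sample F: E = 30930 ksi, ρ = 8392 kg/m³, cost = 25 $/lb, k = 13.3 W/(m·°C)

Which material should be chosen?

Screen on constraints: cost ≤ 37 $/kg; k ≥ 6.91 W/(m·K). Survivors: sample G, sample X.
Putting every candidate on a common basis:
  sample G: E = 73.20 GPa, ρ = 2790 kg/m³
  sample X: E = 105.0 GPa, ρ = 4545 kg/m³
  sample G: M = 26.2 MN·m/kg
  sample X: M = 23.1 MN·m/kg
Highest index: sample G.

sample G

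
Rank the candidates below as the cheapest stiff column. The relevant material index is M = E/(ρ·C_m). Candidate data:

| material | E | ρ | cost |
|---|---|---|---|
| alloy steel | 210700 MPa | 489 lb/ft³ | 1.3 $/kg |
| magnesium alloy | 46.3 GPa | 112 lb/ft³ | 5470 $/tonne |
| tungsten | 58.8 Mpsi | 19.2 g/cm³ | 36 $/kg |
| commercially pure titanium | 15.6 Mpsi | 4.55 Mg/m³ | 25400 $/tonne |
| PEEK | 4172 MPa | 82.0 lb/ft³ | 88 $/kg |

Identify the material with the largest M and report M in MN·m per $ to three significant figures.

Putting every candidate on a common basis:
  alloy steel: E = 210.7 GPa, ρ = 7833 kg/m³, cost = 1.300 $/kg
  magnesium alloy: E = 46.30 GPa, ρ = 1794 kg/m³, cost = 5.470 $/kg
  tungsten: E = 405.4 GPa, ρ = 19200 kg/m³, cost = 36.00 $/kg
  commercially pure titanium: E = 107.6 GPa, ρ = 4550 kg/m³, cost = 25.40 $/kg
  PEEK: E = 4.172 GPa, ρ = 1314 kg/m³, cost = 88.00 $/kg
  alloy steel: M = 20.7 MN·m per $
  magnesium alloy: M = 4.72 MN·m per $
  commercially pure titanium: M = 0.931 MN·m per $
  tungsten: M = 0.587 MN·m per $
  PEEK: M = 0.0361 MN·m per $
Alloy steel has the largest M.

alloy steel, M = 20.7 MN·m per $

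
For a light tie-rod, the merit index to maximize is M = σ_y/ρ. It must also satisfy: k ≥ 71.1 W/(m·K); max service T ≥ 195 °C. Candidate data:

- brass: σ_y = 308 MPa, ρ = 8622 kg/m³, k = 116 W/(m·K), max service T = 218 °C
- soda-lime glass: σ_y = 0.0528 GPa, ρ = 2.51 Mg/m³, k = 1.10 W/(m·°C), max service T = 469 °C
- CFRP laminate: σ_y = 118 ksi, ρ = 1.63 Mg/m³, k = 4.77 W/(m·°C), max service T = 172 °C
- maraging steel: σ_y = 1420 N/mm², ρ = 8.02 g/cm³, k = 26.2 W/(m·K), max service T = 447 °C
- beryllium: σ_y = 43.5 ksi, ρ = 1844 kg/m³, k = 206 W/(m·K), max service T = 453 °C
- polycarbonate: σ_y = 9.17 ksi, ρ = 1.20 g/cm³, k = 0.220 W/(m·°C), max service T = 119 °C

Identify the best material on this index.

Screen on constraints: k ≥ 71.1 W/(m·K); max service T ≥ 195 °C. Survivors: brass, beryllium.
In SI units:
  brass: σ_y = 308.0 MPa, ρ = 8622 kg/m³
  beryllium: σ_y = 299.9 MPa, ρ = 1844 kg/m³
  beryllium: M = 163 kN·m/kg
  brass: M = 35.7 kN·m/kg
The maximum is for beryllium.

beryllium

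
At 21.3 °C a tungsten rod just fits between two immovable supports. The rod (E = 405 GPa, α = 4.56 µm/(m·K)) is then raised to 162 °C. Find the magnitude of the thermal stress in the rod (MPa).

ΔT = 140.7 K. Constrained thermal stress σ = E·α·ΔT = 405.0×10³ MPa × 4.56×10⁻⁶ × 140.7 = 260 MPa (compressive).

260 MPa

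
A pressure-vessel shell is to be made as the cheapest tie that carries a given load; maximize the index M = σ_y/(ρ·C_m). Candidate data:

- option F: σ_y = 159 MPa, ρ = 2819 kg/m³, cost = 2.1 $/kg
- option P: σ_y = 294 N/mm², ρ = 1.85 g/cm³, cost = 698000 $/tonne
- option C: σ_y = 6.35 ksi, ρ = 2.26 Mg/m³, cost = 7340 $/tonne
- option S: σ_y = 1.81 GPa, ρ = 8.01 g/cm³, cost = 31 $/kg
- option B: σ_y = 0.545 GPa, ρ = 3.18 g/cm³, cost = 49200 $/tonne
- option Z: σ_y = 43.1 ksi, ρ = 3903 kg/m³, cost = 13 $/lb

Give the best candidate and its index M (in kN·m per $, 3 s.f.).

option F, M = 26.9 kN·m per $

After converting to SI:
  option F: σ_y = 159.0 MPa, ρ = 2819 kg/m³, cost = 2.100 $/kg
  option P: σ_y = 294.0 MPa, ρ = 1850 kg/m³, cost = 698.0 $/kg
  option C: σ_y = 43.78 MPa, ρ = 2260 kg/m³, cost = 7.340 $/kg
  option S: σ_y = 1810 MPa, ρ = 8010 kg/m³, cost = 31.00 $/kg
  option B: σ_y = 545.0 MPa, ρ = 3180 kg/m³, cost = 49.20 $/kg
  option Z: σ_y = 297.2 MPa, ρ = 3903 kg/m³, cost = 28.66 $/kg
  option F: M = 26.9 kN·m per $
  option S: M = 7.29 kN·m per $
  option B: M = 3.48 kN·m per $
  option Z: M = 2.66 kN·m per $
  option C: M = 2.64 kN·m per $
  option P: M = 0.228 kN·m per $
Highest index: option F.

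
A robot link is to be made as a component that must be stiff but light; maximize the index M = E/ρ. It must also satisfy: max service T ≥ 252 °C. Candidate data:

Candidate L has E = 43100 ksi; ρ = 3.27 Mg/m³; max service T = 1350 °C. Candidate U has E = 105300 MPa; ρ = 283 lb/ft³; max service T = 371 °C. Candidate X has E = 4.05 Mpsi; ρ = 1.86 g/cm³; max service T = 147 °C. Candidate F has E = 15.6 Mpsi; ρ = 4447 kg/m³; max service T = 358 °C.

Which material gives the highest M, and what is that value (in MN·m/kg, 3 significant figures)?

Screen on constraints: max service T ≥ 252 °C. Survivors: candidate L, candidate U, candidate F.
Convert each candidate to consistent units, then evaluate M:
  candidate L: E = 297.2 GPa, ρ = 3270 kg/m³
  candidate U: E = 105.3 GPa, ρ = 4533 kg/m³
  candidate F: E = 107.6 GPa, ρ = 4447 kg/m³
  candidate L: M = 90.9 MN·m/kg
  candidate F: M = 24.2 MN·m/kg
  candidate U: M = 23.2 MN·m/kg
Highest index: candidate L.

candidate L, M = 90.9 MN·m/kg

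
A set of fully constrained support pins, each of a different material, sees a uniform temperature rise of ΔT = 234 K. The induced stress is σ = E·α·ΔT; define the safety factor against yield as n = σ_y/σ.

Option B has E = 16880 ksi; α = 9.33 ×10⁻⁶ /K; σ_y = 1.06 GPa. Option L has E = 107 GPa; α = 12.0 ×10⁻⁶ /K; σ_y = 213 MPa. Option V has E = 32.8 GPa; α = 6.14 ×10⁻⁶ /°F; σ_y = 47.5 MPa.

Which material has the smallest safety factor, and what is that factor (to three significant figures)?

Converting E to GPa, α to ×10⁻⁶/K, σ_y to MPa, then σ and n for each:
  option B: E = 116.4, α = 9.33, σ_y = 1060 → σ = 254 MPa, n = 4.17
  option L: E = 107.0, α = 12.0, σ_y = 213.0 → σ = 300 MPa, n = 0.709
  option V: E = 32.80, α = 11.1, σ_y = 47.50 → σ = 84.8 MPa, n = 0.560
Option V has the lowest safety factor, n = 0.560.

option V, n = 0.560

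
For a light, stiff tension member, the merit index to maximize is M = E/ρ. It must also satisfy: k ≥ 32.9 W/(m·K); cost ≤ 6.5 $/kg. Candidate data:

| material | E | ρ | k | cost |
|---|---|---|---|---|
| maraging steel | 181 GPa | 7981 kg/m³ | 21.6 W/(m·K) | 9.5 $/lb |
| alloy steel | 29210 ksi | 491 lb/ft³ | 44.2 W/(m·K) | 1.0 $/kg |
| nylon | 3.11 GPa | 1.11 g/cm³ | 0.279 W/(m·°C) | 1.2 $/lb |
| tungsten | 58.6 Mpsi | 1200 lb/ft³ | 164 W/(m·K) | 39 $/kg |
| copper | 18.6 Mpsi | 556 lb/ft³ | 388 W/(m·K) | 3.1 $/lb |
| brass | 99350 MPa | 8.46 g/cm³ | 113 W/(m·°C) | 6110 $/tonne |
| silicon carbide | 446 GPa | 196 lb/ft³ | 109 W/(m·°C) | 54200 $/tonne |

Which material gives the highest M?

Screen on constraints: k ≥ 32.9 W/(m·K); cost ≤ 6.5 $/kg. Survivors: alloy steel, brass.
Convert each candidate to consistent units, then evaluate M:
  alloy steel: E = 201.4 GPa, ρ = 7865 kg/m³
  brass: E = 99.35 GPa, ρ = 8460 kg/m³
  alloy steel: M = 25.6 MN·m/kg
  brass: M = 11.7 MN·m/kg
Alloy steel ranks first.

alloy steel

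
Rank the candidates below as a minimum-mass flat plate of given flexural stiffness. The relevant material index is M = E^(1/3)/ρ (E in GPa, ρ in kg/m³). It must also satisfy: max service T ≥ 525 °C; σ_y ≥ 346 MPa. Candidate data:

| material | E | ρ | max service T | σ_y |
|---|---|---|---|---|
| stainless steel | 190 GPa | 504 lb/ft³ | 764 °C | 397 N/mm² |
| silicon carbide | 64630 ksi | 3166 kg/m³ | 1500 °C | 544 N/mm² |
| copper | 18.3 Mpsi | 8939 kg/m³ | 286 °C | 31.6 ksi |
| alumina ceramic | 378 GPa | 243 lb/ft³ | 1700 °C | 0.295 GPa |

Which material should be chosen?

silicon carbide

Screen on constraints: max service T ≥ 525 °C; σ_y ≥ 346 MPa. Survivors: stainless steel, silicon carbide.
Putting every candidate on a common basis:
  stainless steel: E = 190.0 GPa, ρ = 8073 kg/m³
  silicon carbide: E = 445.6 GPa, ρ = 3166 kg/m³
  silicon carbide: M = 2.41×10⁻³
  stainless steel: M = 0.712×10⁻³
Silicon carbide ranks first.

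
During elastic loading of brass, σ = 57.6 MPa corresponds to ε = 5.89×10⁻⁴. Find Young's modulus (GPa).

E = σ/ε = 57.6 MPa / 5.89×10⁻⁴ = 97790 MPa = 97.8 GPa.

97.8 GPa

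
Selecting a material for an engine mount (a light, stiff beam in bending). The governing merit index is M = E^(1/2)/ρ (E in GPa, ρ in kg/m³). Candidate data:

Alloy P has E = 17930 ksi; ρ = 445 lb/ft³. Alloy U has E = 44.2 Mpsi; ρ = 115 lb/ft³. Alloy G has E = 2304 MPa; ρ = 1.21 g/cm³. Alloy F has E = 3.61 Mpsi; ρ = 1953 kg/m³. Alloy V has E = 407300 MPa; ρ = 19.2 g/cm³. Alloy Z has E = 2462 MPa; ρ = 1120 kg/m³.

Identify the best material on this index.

alloy U

Convert each candidate to consistent units, then evaluate M:
  alloy P: E = 123.6 GPa, ρ = 7128 kg/m³
  alloy U: E = 304.7 GPa, ρ = 1842 kg/m³
  alloy G: E = 2.304 GPa, ρ = 1210 kg/m³
  alloy F: E = 24.89 GPa, ρ = 1953 kg/m³
  alloy V: E = 407.3 GPa, ρ = 19200 kg/m³
  alloy Z: E = 2.462 GPa, ρ = 1120 kg/m³
  alloy U: M = 9.48×10⁻³
  alloy F: M = 2.55×10⁻³
  alloy P: M = 1.56×10⁻³
  alloy Z: M = 1.40×10⁻³
  alloy G: M = 1.25×10⁻³
  alloy V: M = 1.05×10⁻³
The maximum is for alloy U.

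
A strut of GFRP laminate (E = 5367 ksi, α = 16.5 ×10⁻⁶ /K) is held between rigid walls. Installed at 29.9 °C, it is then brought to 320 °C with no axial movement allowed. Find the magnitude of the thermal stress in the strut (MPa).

E = 5367 ksi = 37.00 GPa.
ΔT = 290.1 K. Constrained thermal stress σ = E·α·ΔT = 37.00×10³ MPa × 16.5×10⁻⁶ × 290.1 = 177 MPa (compressive).

177 MPa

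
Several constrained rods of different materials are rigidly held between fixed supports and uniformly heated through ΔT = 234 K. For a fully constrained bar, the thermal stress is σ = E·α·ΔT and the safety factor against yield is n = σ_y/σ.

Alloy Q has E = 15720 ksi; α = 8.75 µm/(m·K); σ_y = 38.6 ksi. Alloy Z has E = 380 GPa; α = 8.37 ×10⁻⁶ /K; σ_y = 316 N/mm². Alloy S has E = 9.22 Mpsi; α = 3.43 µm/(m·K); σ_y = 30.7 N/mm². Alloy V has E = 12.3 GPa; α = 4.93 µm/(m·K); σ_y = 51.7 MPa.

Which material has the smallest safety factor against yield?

In consistent units (E in GPa, α in ×10⁻⁶/K, σ_y in MPa):
  alloy Q: E = 108.4, α = 8.75, σ_y = 266.1 → σ = 222 MPa, n = 1.20
  alloy Z: E = 380.0, α = 8.37, σ_y = 316.0 → σ = 744 MPa, n = 0.425
  alloy S: E = 63.57, α = 3.43, σ_y = 30.70 → σ = 51.0 MPa, n = 0.602
  alloy V: E = 12.30, α = 4.93, σ_y = 51.70 → σ = 14.2 MPa, n = 3.64
Smallest n: alloy Z with n = 0.425.

alloy Z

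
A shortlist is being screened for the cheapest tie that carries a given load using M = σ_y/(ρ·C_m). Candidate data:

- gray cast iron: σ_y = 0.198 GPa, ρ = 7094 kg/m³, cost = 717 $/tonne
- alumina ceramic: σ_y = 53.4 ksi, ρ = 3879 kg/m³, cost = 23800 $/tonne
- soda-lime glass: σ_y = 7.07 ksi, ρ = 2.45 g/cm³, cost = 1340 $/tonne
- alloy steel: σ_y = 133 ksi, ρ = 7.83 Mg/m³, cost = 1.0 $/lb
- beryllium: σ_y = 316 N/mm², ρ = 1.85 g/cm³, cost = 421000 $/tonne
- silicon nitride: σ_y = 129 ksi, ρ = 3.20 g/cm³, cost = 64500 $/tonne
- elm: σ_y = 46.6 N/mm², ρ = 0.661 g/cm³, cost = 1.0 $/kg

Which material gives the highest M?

elm

In SI units:
  gray cast iron: σ_y = 198.0 MPa, ρ = 7094 kg/m³, cost = 0.7170 $/kg
  alumina ceramic: σ_y = 368.2 MPa, ρ = 3879 kg/m³, cost = 23.80 $/kg
  soda-lime glass: σ_y = 48.75 MPa, ρ = 2450 kg/m³, cost = 1.340 $/kg
  alloy steel: σ_y = 917.0 MPa, ρ = 7830 kg/m³, cost = 2.205 $/kg
  beryllium: σ_y = 316.0 MPa, ρ = 1850 kg/m³, cost = 421.0 $/kg
  silicon nitride: σ_y = 889.4 MPa, ρ = 3200 kg/m³, cost = 64.50 $/kg
  elm: σ_y = 46.60 MPa, ρ = 661.0 kg/m³, cost = 1.000 $/kg
  elm: M = 70.5 kN·m per $
  alloy steel: M = 53.1 kN·m per $
  gray cast iron: M = 38.9 kN·m per $
  soda-lime glass: M = 14.8 kN·m per $
  silicon nitride: M = 4.31 kN·m per $
  alumina ceramic: M = 3.99 kN·m per $
  beryllium: M = 0.406 kN·m per $
Highest index: elm.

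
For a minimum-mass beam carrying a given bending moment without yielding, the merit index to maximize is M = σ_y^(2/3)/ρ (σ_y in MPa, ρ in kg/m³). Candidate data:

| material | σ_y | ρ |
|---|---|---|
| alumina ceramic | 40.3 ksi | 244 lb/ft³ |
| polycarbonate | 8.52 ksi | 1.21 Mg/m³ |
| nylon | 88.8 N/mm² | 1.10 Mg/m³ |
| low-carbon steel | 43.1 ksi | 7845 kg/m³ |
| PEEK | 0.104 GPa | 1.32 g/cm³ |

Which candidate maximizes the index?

After converting to SI:
  alumina ceramic: σ_y = 277.9 MPa, ρ = 3909 kg/m³
  polycarbonate: σ_y = 58.74 MPa, ρ = 1210 kg/m³
  nylon: σ_y = 88.80 MPa, ρ = 1100 kg/m³
  low-carbon steel: σ_y = 297.2 MPa, ρ = 7845 kg/m³
  PEEK: σ_y = 104.0 MPa, ρ = 1320 kg/m³
  nylon: M = 18.1×10⁻³
  PEEK: M = 16.8×10⁻³
  polycarbonate: M = 12.5×10⁻³
  alumina ceramic: M = 10.9×10⁻³
  low-carbon steel: M = 5.68×10⁻³
Nylon has the largest M.

nylon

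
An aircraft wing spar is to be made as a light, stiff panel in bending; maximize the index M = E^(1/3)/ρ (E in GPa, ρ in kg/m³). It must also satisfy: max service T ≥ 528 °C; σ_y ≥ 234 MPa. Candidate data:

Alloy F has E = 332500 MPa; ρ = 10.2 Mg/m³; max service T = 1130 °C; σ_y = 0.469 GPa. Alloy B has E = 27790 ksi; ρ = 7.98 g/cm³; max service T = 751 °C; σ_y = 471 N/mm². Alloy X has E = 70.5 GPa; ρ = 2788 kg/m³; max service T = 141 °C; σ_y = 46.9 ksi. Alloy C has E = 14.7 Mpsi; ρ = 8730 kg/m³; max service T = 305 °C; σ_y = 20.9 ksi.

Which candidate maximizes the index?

alloy B

Screen on constraints: max service T ≥ 528 °C; σ_y ≥ 234 MPa. Survivors: alloy F, alloy B.
After converting to SI:
  alloy F: E = 332.5 GPa, ρ = 10200 kg/m³
  alloy B: E = 191.6 GPa, ρ = 7980 kg/m³
  alloy B: M = 0.722×10⁻³
  alloy F: M = 0.679×10⁻³
The maximum is for alloy B.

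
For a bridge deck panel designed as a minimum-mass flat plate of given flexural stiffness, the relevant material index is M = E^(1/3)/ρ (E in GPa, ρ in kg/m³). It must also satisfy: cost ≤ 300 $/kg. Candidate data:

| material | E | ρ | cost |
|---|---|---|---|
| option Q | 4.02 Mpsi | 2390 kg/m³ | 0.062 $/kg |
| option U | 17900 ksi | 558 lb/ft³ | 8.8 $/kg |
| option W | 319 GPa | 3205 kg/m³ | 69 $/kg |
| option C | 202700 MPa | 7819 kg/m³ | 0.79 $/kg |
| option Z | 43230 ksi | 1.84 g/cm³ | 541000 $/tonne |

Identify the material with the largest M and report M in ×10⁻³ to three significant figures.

option W, M = 2.13×10⁻³

Screen on constraints: cost ≤ 300 $/kg. Survivors: option Q, option U, option W, option C.
Putting every candidate on a common basis:
  option Q: E = 27.72 GPa, ρ = 2390 kg/m³
  option U: E = 123.4 GPa, ρ = 8938 kg/m³
  option W: E = 319.0 GPa, ρ = 3205 kg/m³
  option C: E = 202.7 GPa, ρ = 7819 kg/m³
  option W: M = 2.13×10⁻³
  option Q: M = 1.27×10⁻³
  option C: M = 0.751×10⁻³
  option U: M = 0.557×10⁻³
The maximum is for option W.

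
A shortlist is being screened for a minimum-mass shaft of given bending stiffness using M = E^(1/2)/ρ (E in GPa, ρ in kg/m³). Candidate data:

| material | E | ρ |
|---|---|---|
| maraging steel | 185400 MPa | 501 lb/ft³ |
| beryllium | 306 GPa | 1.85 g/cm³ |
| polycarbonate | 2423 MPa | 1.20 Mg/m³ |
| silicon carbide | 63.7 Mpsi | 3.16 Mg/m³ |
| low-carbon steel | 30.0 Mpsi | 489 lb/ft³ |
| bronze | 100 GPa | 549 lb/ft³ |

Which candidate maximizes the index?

beryllium

Normalizing units and computing the index:
  maraging steel: E = 185.4 GPa, ρ = 8025 kg/m³
  beryllium: E = 306.0 GPa, ρ = 1850 kg/m³
  polycarbonate: E = 2.423 GPa, ρ = 1200 kg/m³
  silicon carbide: E = 439.2 GPa, ρ = 3160 kg/m³
  low-carbon steel: E = 206.8 GPa, ρ = 7833 kg/m³
  bronze: E = 100.0 GPa, ρ = 8794 kg/m³
  beryllium: M = 9.46×10⁻³
  silicon carbide: M = 6.63×10⁻³
  low-carbon steel: M = 1.84×10⁻³
  maraging steel: M = 1.70×10⁻³
  polycarbonate: M = 1.30×10⁻³
  bronze: M = 1.14×10⁻³
The maximum is for beryllium.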